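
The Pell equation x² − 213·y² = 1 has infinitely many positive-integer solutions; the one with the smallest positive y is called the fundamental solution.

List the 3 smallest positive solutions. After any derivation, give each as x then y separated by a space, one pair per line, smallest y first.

√213 = [14; 1,1,2,6,1,8,1,6,2,1,1,28, …], period ℓ=12 (even) → k=11
step 0: (14, 1)  from 14·(1,0) + (0,1)
…
step 4: (467, 32)  from 6·(73,5) + (29,2)
step 5: (540, 37)  from 1·(467,32) + (73,5)
step 6: (4787, 328)  from 8·(540,37) + (467,32)
step 7: (5327, 365)  from 1·(4787,328) + (540,37)
step 8: (36749, 2518)  from 6·(5327,365) + (4787,328)
step 9: (78825, 5401)  from 2·(36749,2518) + (5327,365)
step 10: (115574, 7919)  from 1·(78825,5401) + (36749,2518)
step 11: (194399, 13320)  from 1·(115574,7919) + (78825,5401)
fundamental: x₁=194399, y₁=13320  (since 37790971201 − 213·177422400 = 1)
k=2:  x_2 = 194399·194399+213·13320·13320 = 75581942401,  y_2 = 194399·13320+13320·194399 = 5178789360
k=3:  x_3 = 194399·75581942401+213·13320·5178789360 = 29386108041429599,  y_3 = 194399·5178789360+13320·75581942401 = 2013502945575960

194399 13320
75581942401 5178789360
29386108041429599 2013502945575960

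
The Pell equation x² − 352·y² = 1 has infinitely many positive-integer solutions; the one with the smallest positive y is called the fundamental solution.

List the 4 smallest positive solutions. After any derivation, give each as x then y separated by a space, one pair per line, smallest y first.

√352 = [18; 1,3,5,9,5,3,1,36, …], period ℓ=8 (even) → k=7
i=0: a=18 ⇒ p=18, q=1
…
i=6: a=3 ⇒ p=59118, q=3151
i=7: a=1 ⇒ p=77617, q=4137
→ (77617, 4137).  Check: 77617²=6024398689, 352·4137²=6024398688, difference 1.
k=2:  x_2 = 77617·77617+352·4137·4137 = 12048797377,  y_2 = 77617·4137+4137·77617 = 642203058
k=3:  x_3 = 77617·12048797377+352·4137·642203058 = 1870383011943601,  y_3 = 77617·642203058+4137·12048797377 = 99691749501435
k=4:  x_4 = 77617·1870383011943601+352·4137·99691749501435 = 290347036464004160257,  y_4 = 77617·99691749501435+4137·1870383011943601 = 15475549041463557732

77617 4137
12048797377 642203058
1870383011943601 99691749501435
290347036464004160257 15475549041463557732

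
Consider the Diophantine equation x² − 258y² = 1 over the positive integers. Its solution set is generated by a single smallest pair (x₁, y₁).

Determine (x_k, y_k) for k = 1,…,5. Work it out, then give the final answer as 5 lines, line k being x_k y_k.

257 16
132097 8224
67897601 4227120
34899234817 2172731456
17938138798337 1116779741264

d=258: √d = [16; 16,32] (ℓ=2, even), read p_1/q_1
k=0  a_k=16  p_k/q_k = 16/1
k=1  a_k=16  p_k/q_k = 257/16
→ (257, 16).  Check: 257²=66049, 258·16²=66048, difference 1.
(257+16√258)^2 = 132097 + 8224√258
(257+16√258)^3 = 67897601 + 4227120√258
(257+16√258)^4 = 34899234817 + 2172731456√258
(257+16√258)^5 = 17938138798337 + 1116779741264√258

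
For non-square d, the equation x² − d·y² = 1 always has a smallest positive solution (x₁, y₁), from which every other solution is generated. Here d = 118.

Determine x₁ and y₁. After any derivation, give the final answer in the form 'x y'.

√118 = [10; 1,6,3,2,10,2,3,6,1,20, …], period ℓ=10 (even) → k=9
k=0  a_k=10  p_k/q_k = 10/1
…
k=2  a_k=6  p_k/q_k = 76/7
…
k=6  a_k=2  p_k/q_k = 12112/1115
…
k=8  a_k=6  p_k/q_k = 264802/24377
k=9  a_k=1  p_k/q_k = 306917/28254
fundamental: x₁=306917, y₁=28254  (since 94198044889 − 118·798288516 = 1)

306917 28254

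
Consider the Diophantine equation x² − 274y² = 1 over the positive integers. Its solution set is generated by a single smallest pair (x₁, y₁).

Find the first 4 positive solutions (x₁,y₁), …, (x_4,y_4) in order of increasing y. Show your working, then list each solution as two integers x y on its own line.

3959299 239190
31352097142801 1894049455620
248264653730785753699 14998216231173381570
1965907990503261255572251201 118764845051735182903983240

d=274: √d = [16; 1,1,4,4,1,1,32] (ℓ=7, odd), read p_13/q_13
k=0  a_k=16  p_k/q_k = 16/1
…
k=2  a_k=1  p_k/q_k = 33/2
k=3  a_k=4  p_k/q_k = 149/9
k=4  a_k=4  p_k/q_k = 629/38
k=5  a_k=1  p_k/q_k = 778/47
k=6  a_k=1  p_k/q_k = 1407/85
k=7  a_k=32  p_k/q_k = 45802/2767
…
k=9  a_k=1  p_k/q_k = 93011/5619
k=10  a_k=4  p_k/q_k = 419253/25328
k=11  a_k=4  p_k/q_k = 1770023/106931
k=12  a_k=1  p_k/q_k = 2189276/132259
k=13  a_k=1  p_k/q_k = 3959299/239190
(x₁, y₁) = (3959299, 239190);  3959299² − 274·239190² = 1 ✓
(3959299+239190√274)^2 = 31352097142801 + 1894049455620√274
(3959299+239190√274)^3 = 248264653730785753699 + 14998216231173381570√274
(3959299+239190√274)^4 = 1965907990503261255572251201 + 118764845051735182903983240√274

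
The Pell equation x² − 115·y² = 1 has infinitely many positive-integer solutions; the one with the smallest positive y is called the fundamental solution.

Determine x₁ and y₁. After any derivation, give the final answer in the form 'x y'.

[10; 1,2,1,1,1,1,1,2,1,20] for √115; ℓ=10 ⇒ convergent index 9
k=0  a_k=10  p_k/q_k = 10/1
k=1  a_k=1  p_k/q_k = 11/1
…
k=3  a_k=1  p_k/q_k = 43/4
…
k=8  a_k=2  p_k/q_k = 815/76
k=9  a_k=1  p_k/q_k = 1126/105
fundamental: x₁=1126, y₁=105  (since 1267876 − 115·11025 = 1)

1126 105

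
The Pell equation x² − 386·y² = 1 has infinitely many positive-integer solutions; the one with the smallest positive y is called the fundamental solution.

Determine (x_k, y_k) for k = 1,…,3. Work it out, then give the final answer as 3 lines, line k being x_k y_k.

111555 5678
24889036049 1266818580
5552992832780835 282639893378122

√386 → a₀=19, period (1,1,1,4,1,18,1,4,1,1,1,38); ℓ=12 even so k=11
i=0: a=19 ⇒ p=19, q=1
i=1: a=1 ⇒ p=20, q=1
i=2: a=1 ⇒ p=39, q=2
i=3: a=1 ⇒ p=59, q=3
…
i=5: a=1 ⇒ p=334, q=17
i=6: a=18 ⇒ p=6287, q=320
i=7: a=1 ⇒ p=6621, q=337
i=8: a=4 ⇒ p=32771, q=1668
…
i=10: a=1 ⇒ p=72163, q=3673
i=11: a=1 ⇒ p=111555, q=5678
(x₁, y₁) = (111555, 5678);  111555² − 386·5678² = 1 ✓
n=2: (111555,5678)∘(111555,5678) = (111555·111555+386·5678·5678, 111555·5678+5678·111555) = (24889036049,1266818580)
n=3: (24889036049,1266818580)∘(111555,5678) = (111555·24889036049+386·5678·1266818580, 111555·1266818580+5678·24889036049) = (5552992832780835,282639893378122)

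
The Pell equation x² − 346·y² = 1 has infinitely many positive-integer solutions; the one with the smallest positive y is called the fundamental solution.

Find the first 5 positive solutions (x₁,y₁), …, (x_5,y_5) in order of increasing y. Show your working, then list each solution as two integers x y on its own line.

√346 = [18; 1,1,1,1,36, …], period ℓ=5 (odd) → k=9
i=0: a=18 ⇒ p=18, q=1
…
i=3: a=1 ⇒ p=56, q=3
…
i=7: a=1 ⇒ p=6901, q=371
i=8: a=1 ⇒ p=10398, q=559
i=9: a=1 ⇒ p=17299, q=930
fundamental: x₁=17299, y₁=930  (since 299255401 − 346·864900 = 1)
(x_2, y_2) = (17299·17299 + 346·930·930, 17299·930 + 930·17299) = (598510801, 32176140)
(x_3, y_3) = (17299·598510801 + 346·930·32176140, 17299·32176140 + 930·598510801) = (20707276675699, 1113230090790)
(x_4, y_4) = (17299·20707276675699 + 346·930·1113230090790, 17299·1113230090790 + 930·20707276675699) = (716430357827323201, 38515534648976280)
(x_5, y_5) = (17299·716430357827323201 + 346·930·38515534648976280, 17299·38515534648976280 + 930·716430357827323201) = (24787057499402451432499, 1332560466672051244650)

17299 930
598510801 32176140
20707276675699 1113230090790
716430357827323201 38515534648976280
24787057499402451432499 1332560466672051244650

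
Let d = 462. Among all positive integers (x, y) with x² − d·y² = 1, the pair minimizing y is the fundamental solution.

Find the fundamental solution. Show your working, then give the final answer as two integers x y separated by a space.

43 2

√462 = [21; 2,42, …], period ℓ=2 (even) → k=1
i=0: a=21 ⇒ p=21, q=1
i=1: a=2 ⇒ p=43, q=2
(x₁, y₁) = (43, 2);  43² − 462·2² = 1 ✓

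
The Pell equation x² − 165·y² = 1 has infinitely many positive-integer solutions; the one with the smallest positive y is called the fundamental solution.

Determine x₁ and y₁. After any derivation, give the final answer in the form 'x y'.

1079 84

d=165: √d = [12; 1,5,2,5,1,24] (ℓ=6, even), read p_5/q_5
i=0: a=12 ⇒ p=12, q=1
…
i=4: a=5 ⇒ p=912, q=71
i=5: a=1 ⇒ p=1079, q=84
fundamental: x₁=1079, y₁=84  (since 1164241 − 165·7056 = 1)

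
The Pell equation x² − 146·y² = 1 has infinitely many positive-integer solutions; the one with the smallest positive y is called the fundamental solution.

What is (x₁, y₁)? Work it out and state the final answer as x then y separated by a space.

145 12

[12; 12,24] for √146; ℓ=2 ⇒ convergent index 1
i=0: a=12 ⇒ p=12, q=1
i=1: a=12 ⇒ p=145, q=12
(x₁, y₁) = (145, 12);  145² − 146·12² = 1 ✓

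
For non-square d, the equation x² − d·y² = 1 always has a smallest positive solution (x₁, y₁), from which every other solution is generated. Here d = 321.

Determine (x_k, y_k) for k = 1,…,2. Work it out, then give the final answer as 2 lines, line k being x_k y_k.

215 12
92449 5160

d=321: √d = [17; 1,10,1,34] (ℓ=4, even), read p_3/q_3
k=0  a_k=17  p_k/q_k = 17/1
k=1  a_k=1  p_k/q_k = 18/1
k=2  a_k=10  p_k/q_k = 197/11
k=3  a_k=1  p_k/q_k = 215/12
fundamental: x₁=215, y₁=12  (since 46225 − 321·144 = 1)
(215+12√321)^2 = 92449 + 5160√321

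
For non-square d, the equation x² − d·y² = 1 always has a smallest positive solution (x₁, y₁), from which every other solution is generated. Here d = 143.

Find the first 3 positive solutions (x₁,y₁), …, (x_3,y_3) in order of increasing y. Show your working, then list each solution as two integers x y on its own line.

12 1
287 24
6876 575

√143 = [11; 1,22, …], period ℓ=2 (even) → k=1
step 0: (11, 1)  from 11·(1,0) + (0,1)
step 1: (12, 1)  from 1·(11,1) + (1,0)
→ (12, 1).  Check: 12²=144, 143·1²=143, difference 1.
(12+1√143)^2 = 287 + 24√143
(12+1√143)^3 = 6876 + 575√143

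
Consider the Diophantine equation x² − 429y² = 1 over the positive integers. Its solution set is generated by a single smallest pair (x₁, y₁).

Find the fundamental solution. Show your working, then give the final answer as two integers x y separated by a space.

1524095 73584

√429 = [20; 1,2,2,9,1,12,1,9,2,2,1,40, …], period ℓ=12 (even) → k=11
k=0  a_k=20  p_k/q_k = 20/1
k=1  a_k=1  p_k/q_k = 21/1
k=2  a_k=2  p_k/q_k = 62/3
k=3  a_k=2  p_k/q_k = 145/7
k=4  a_k=9  p_k/q_k = 1367/66
…
k=7  a_k=1  p_k/q_k = 21023/1015
…
k=10  a_k=2  p_k/q_k = 1085636/52415
k=11  a_k=1  p_k/q_k = 1524095/73584
→ (1524095, 73584).  Check: 1524095²=2322865569025, 429·73584²=2322865569024, difference 1.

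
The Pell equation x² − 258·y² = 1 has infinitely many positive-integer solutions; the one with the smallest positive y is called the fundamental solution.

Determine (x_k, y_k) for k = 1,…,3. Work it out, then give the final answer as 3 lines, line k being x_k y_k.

d=258: √d = [16; 16,32] (ℓ=2, even), read p_1/q_1
i=0: a=16 ⇒ p=16, q=1
i=1: a=16 ⇒ p=257, q=16
→ (257, 16).  Check: 257²=66049, 258·16²=66048, difference 1.
(x_2, y_2) = (257·257 + 258·16·16, 257·16 + 16·257) = (132097, 8224)
(x_3, y_3) = (257·132097 + 258·16·8224, 257·8224 + 16·132097) = (67897601, 4227120)

257 16
132097 8224
67897601 4227120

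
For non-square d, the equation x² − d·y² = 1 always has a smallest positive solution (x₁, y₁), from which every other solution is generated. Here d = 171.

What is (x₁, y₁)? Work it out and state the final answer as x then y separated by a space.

170 13

√171 → a₀=13, period (13,26); ℓ=2 even so k=1
step 0: (13, 1)  from 13·(1,0) + (0,1)
step 1: (170, 13)  from 13·(13,1) + (1,0)
fundamental: x₁=170, y₁=13  (since 28900 − 171·169 = 1)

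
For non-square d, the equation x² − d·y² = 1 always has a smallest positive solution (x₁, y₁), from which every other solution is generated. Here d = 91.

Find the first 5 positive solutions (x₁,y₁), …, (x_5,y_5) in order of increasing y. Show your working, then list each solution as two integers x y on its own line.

d=91: √d = [9; 1,1,5,1,5,1,1,18] (ℓ=8, even), read p_7/q_7
i=0: a=9 ⇒ p=9, q=1
i=1: a=1 ⇒ p=10, q=1
i=2: a=1 ⇒ p=19, q=2
i=3: a=5 ⇒ p=105, q=11
i=4: a=1 ⇒ p=124, q=13
i=5: a=5 ⇒ p=725, q=76
i=6: a=1 ⇒ p=849, q=89
i=7: a=1 ⇒ p=1574, q=165
(x₁, y₁) = (1574, 165);  1574² − 91·165² = 1 ✓
(x_2, y_2) = (1574·1574 + 91·165·165, 1574·165 + 165·1574) = (4954951, 519420)
(x_3, y_3) = (1574·4954951 + 91·165·519420, 1574·519420 + 165·4954951) = (15598184174, 1635133995)
(x_4, y_4) = (1574·15598184174 + 91·165·1635133995, 1574·1635133995 + 165·15598184174) = (49103078824801, 5147401296840)
(x_5, y_5) = (1574·49103078824801 + 91·165·5147401296840, 1574·5147401296840 + 165·49103078824801) = (154576476542289374, 16204017647318325)

1574 165
4954951 519420
15598184174 1635133995
49103078824801 5147401296840
154576476542289374 16204017647318325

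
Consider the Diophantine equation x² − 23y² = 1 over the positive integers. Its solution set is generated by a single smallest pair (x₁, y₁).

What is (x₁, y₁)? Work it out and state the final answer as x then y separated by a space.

24 5

[4; 1,3,1,8] for √23; ℓ=4 ⇒ convergent index 3
step 0: (4, 1)  from 4·(1,0) + (0,1)
…
step 2: (19, 4)  from 3·(5,1) + (4,1)
step 3: (24, 5)  from 1·(19,4) + (5,1)
fundamental: x₁=24, y₁=5  (since 576 − 23·25 = 1)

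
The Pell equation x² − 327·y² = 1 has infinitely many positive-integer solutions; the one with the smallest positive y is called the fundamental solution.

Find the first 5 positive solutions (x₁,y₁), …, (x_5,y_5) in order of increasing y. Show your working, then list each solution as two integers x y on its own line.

217 12
94177 5208
40872601 2260260
17738614657 980947632
7698517888537 425729012028

√327 → a₀=18, period (12,36); ℓ=2 even so k=1
step 0: (18, 1)  from 18·(1,0) + (0,1)
step 1: (217, 12)  from 12·(18,1) + (1,0)
→ (217, 12).  Check: 217²=47089, 327·12²=47088, difference 1.
k=2:  x_2 = 217·217+327·12·12 = 94177,  y_2 = 217·12+12·217 = 5208
k=3:  x_3 = 217·94177+327·12·5208 = 40872601,  y_3 = 217·5208+12·94177 = 2260260
k=4:  x_4 = 217·40872601+327·12·2260260 = 17738614657,  y_4 = 217·2260260+12·40872601 = 980947632
k=5:  x_5 = 217·17738614657+327·12·980947632 = 7698517888537,  y_5 = 217·980947632+12·17738614657 = 425729012028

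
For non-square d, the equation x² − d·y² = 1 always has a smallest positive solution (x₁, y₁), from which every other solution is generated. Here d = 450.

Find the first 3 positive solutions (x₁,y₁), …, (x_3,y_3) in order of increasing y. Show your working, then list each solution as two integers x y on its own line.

19601 924
768398401 36222648
30122754096401 1420000245972

d=450: √d = [21; 4,1,2,4,2,1,4,42] (ℓ=8, even), read p_7/q_7
i=0: a=21 ⇒ p=21, q=1
i=1: a=4 ⇒ p=85, q=4
i=2: a=1 ⇒ p=106, q=5
…
i=5: a=2 ⇒ p=2885, q=136
i=6: a=1 ⇒ p=4179, q=197
i=7: a=4 ⇒ p=19601, q=924
→ (19601, 924).  Check: 19601²=384199201, 450·924²=384199200, difference 1.
(19601+924√450)^2 = 768398401 + 36222648√450
(19601+924√450)^3 = 30122754096401 + 1420000245972√450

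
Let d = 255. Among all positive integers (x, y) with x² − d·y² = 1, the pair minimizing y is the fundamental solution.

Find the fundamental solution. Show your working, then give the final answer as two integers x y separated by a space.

[15; 1,30] for √255; ℓ=2 ⇒ convergent index 1
step 0: (15, 1)  from 15·(1,0) + (0,1)
step 1: (16, 1)  from 1·(15,1) + (1,0)
(x₁, y₁) = (16, 1);  16² − 255·1² = 1 ✓

16 1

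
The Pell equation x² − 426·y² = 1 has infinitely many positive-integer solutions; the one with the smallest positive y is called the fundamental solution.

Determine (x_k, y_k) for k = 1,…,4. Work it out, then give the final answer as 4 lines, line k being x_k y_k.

d=426: √d = [20; 1,1,1,3,2,6,2,3,1,1,1,40] (ℓ=12, even), read p_11/q_11
a_0=20:  p_0=20·1+0=20,  q_0=20·0+1=1
…
a_2=1:  p_2=1·21+20=41,  q_2=1·1+1=2
a_3=1:  p_3=1·41+21=62,  q_3=1·2+1=3
…
a_5=2:  p_5=2·227+62=516,  q_5=2·11+3=25
…
a_7=2:  p_7=2·3323+516=7162,  q_7=2·161+25=347
a_8=3:  p_8=3·7162+3323=24809,  q_8=3·347+161=1202
a_9=1:  p_9=1·24809+7162=31971,  q_9=1·1202+347=1549
a_10=1:  p_10=1·31971+24809=56780,  q_10=1·1549+1202=2751
a_11=1:  p_11=1·56780+31971=88751,  q_11=1·2751+1549=4300
(x₁, y₁) = (88751, 4300);  88751² − 426·4300² = 1 ✓
(x_2, y_2) = (88751·88751 + 426·4300·4300, 88751·4300 + 4300·88751) = (15753480001, 763258600)
(x_3, y_3) = (88751·15753480001 + 426·4300·763258600, 88751·763258600 + 4300·15753480001) = (2796274207048751, 135479928012900)
(x_4, y_4) = (88751·2796274207048751 + 426·4300·135479928012900, 88751·135479928012900 + 4300·2796274207048751) = (496344264283813920001, 24047958181382517200)

88751 4300
15753480001 763258600
2796274207048751 135479928012900
496344264283813920001 24047958181382517200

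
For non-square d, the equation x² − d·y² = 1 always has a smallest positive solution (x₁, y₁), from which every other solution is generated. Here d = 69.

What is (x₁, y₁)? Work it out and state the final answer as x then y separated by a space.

7775 936

d=69: √d = [8; 3,3,1,4,1,3,3,16] (ℓ=8, even), read p_7/q_7
a_0=8:  p_0=8·1+0=8,  q_0=8·0+1=1
a_1=3:  p_1=3·8+1=25,  q_1=3·1+0=3
a_2=3:  p_2=3·25+8=83,  q_2=3·3+1=10
a_3=1:  p_3=1·83+25=108,  q_3=1·10+3=13
…
a_5=1:  p_5=1·515+108=623,  q_5=1·62+13=75
a_6=3:  p_6=3·623+515=2384,  q_6=3·75+62=287
a_7=3:  p_7=3·2384+623=7775,  q_7=3·287+75=936
(x₁, y₁) = (7775, 936);  7775² − 69·936² = 1 ✓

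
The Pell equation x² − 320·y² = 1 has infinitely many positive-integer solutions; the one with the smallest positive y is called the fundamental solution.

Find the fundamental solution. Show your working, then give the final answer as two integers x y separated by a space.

161 9

[17; 1,7,1,34] for √320; ℓ=4 ⇒ convergent index 3
step 0: (17, 1)  from 17·(1,0) + (0,1)
step 1: (18, 1)  from 1·(17,1) + (1,0)
step 2: (143, 8)  from 7·(18,1) + (17,1)
step 3: (161, 9)  from 1·(143,8) + (18,1)
(x₁, y₁) = (161, 9);  161² − 320·9² = 1 ✓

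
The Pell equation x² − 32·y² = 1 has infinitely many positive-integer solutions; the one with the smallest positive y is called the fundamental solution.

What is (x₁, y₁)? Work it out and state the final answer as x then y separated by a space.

17 3

√32 = [5; 1,1,1,10, …], period ℓ=4 (even) → k=3
i=0: a=5 ⇒ p=5, q=1
i=1: a=1 ⇒ p=6, q=1
i=2: a=1 ⇒ p=11, q=2
i=3: a=1 ⇒ p=17, q=3
→ (17, 3).  Check: 17²=289, 32·3²=288, difference 1.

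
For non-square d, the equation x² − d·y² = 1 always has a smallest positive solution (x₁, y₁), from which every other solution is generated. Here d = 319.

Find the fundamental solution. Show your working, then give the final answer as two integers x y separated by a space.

12901780 722361

√319 = [17; 1,6,5,1,4,…,6,1,34, …], period ℓ=14 (even) → k=13
i=0: a=17 ⇒ p=17, q=1
…
i=2: a=6 ⇒ p=125, q=7
…
i=5: a=4 ⇒ p=3715, q=208
i=6: a=3 ⇒ p=11913, q=667
i=7: a=1 ⇒ p=15628, q=875
…
i=9: a=4 ⇒ p=250816, q=14043
i=10: a=1 ⇒ p=309613, q=17335
…
i=12: a=6 ⇒ p=11102899, q=621643
i=13: a=1 ⇒ p=12901780, q=722361
fundamental: x₁=12901780, y₁=722361  (since 166455927168400 − 319·521805414321 = 1)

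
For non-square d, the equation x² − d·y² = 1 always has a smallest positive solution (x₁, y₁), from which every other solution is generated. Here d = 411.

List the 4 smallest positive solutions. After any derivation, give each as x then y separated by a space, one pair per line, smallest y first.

√411 → a₀=20, period (3,1,1,1,19,1,1,1,3,40); ℓ=10 even so k=9
k=0  a_k=20  p_k/q_k = 20/1
k=1  a_k=3  p_k/q_k = 61/3
…
k=3  a_k=1  p_k/q_k = 142/7
k=4  a_k=1  p_k/q_k = 223/11
k=5  a_k=19  p_k/q_k = 4379/216
…
k=7  a_k=1  p_k/q_k = 8981/443
k=8  a_k=1  p_k/q_k = 13583/670
k=9  a_k=3  p_k/q_k = 49730/2453
→ (49730, 2453).  Check: 49730²=2473072900, 411·2453²=2473072899, difference 1.
(x_2, y_2) = (49730·49730 + 411·2453·2453, 49730·2453 + 2453·49730) = (4946145799, 243975380)
(x_3, y_3) = (49730·4946145799 + 411·2453·243975380, 49730·243975380 + 2453·4946145799) = (491943661118810, 24265791292347)
(x_4, y_4) = (49730·491943661118810 + 411·2453·24265791292347, 49730·24265791292347 + 2453·491943661118810) = (48928716529930696801, 2413475601692857240)

49730 2453
4946145799 243975380
491943661118810 24265791292347
48928716529930696801 2413475601692857240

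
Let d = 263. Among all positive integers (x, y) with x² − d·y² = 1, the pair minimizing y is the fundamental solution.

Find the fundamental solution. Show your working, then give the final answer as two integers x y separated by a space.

√263 = [16; 4,1,1,1,1,15,1,1,1,1,4,32, …], period ℓ=12 (even) → k=11
step 0: (16, 1)  from 16·(1,0) + (0,1)
step 1: (65, 4)  from 4·(16,1) + (1,0)
…
step 4: (227, 14)  from 1·(146,9) + (81,5)
…
step 9: (18212, 1123)  from 1·(12017,741) + (6195,382)
step 10: (30229, 1864)  from 1·(18212,1123) + (12017,741)
step 11: (139128, 8579)  from 4·(30229,1864) + (18212,1123)
fundamental: x₁=139128, y₁=8579  (since 19356600384 − 263·73599241 = 1)

139128 8579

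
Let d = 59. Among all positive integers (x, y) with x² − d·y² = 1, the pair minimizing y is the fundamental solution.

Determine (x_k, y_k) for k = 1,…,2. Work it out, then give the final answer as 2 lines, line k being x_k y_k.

√59 = [7; 1,2,7,2,1,14, …], period ℓ=6 (even) → k=5
i=0: a=7 ⇒ p=7, q=1
i=1: a=1 ⇒ p=8, q=1
…
i=3: a=7 ⇒ p=169, q=22
i=4: a=2 ⇒ p=361, q=47
i=5: a=1 ⇒ p=530, q=69
→ (530, 69).  Check: 530²=280900, 59·69²=280899, difference 1.
k=2:  x_2 = 530·530+59·69·69 = 561799,  y_2 = 530·69+69·530 = 73140

530 69
561799 73140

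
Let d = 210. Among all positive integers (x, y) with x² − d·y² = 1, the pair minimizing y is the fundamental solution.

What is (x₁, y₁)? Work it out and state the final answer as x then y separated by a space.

d=210: √d = [14; 2,28] (ℓ=2, even), read p_1/q_1
k=0  a_k=14  p_k/q_k = 14/1
k=1  a_k=2  p_k/q_k = 29/2
→ (29, 2).  Check: 29²=841, 210·2²=840, difference 1.

29 2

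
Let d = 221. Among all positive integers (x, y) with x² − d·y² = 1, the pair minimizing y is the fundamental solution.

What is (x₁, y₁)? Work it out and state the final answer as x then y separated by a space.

d=221: √d = [14; 1,6,2,6,1,28] (ℓ=6, even), read p_5/q_5
k=0  a_k=14  p_k/q_k = 14/1
…
k=2  a_k=6  p_k/q_k = 104/7
k=3  a_k=2  p_k/q_k = 223/15
k=4  a_k=6  p_k/q_k = 1442/97
k=5  a_k=1  p_k/q_k = 1665/112
→ (1665, 112).  Check: 1665²=2772225, 221·112²=2772224, difference 1.

1665 112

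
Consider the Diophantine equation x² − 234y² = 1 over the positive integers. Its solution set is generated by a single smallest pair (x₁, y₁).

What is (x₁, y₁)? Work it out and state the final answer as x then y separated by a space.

5201 340

√234 → a₀=15, period (3,2,1,2,1,2,3,30); ℓ=8 even so k=7
step 0: (15, 1)  from 15·(1,0) + (0,1)
step 1: (46, 3)  from 3·(15,1) + (1,0)
…
step 3: (153, 10)  from 1·(107,7) + (46,3)
…
step 6: (1545, 101)  from 2·(566,37) + (413,27)
step 7: (5201, 340)  from 3·(1545,101) + (566,37)
fundamental: x₁=5201, y₁=340  (since 27050401 − 234·115600 = 1)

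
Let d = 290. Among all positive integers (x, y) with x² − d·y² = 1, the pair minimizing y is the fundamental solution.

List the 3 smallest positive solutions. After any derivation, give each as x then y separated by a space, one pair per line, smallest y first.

579 34
670481 39372
776416419 45592742

[17; 34] for √290; ℓ=1 ⇒ convergent index 1
a_0=17:  p_0=17·1+0=17,  q_0=17·0+1=1
a_1=34:  p_1=34·17+1=579,  q_1=34·1+0=34
(x₁, y₁) = (579, 34);  579² − 290·34² = 1 ✓
k=2:  x_2 = 579·579+290·34·34 = 670481,  y_2 = 579·34+34·579 = 39372
k=3:  x_3 = 579·670481+290·34·39372 = 776416419,  y_3 = 579·39372+34·670481 = 45592742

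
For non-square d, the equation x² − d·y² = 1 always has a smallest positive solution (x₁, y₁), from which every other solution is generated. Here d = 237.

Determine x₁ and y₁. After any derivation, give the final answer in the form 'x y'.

228151 14820

√237 → a₀=15, period (2,1,1,7,10,7,1,1,2,30); ℓ=10 even so k=9
i=0: a=15 ⇒ p=15, q=1
i=1: a=2 ⇒ p=31, q=2
…
i=8: a=1 ⇒ p=90075, q=5851
i=9: a=2 ⇒ p=228151, q=14820
fundamental: x₁=228151, y₁=14820  (since 52052878801 − 237·219632400 = 1)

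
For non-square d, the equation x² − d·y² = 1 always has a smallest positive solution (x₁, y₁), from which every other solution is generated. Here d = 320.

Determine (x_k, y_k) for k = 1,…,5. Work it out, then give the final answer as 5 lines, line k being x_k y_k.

√320 = [17; 1,7,1,34, …], period ℓ=4 (even) → k=3
i=0: a=17 ⇒ p=17, q=1
…
i=2: a=7 ⇒ p=143, q=8
i=3: a=1 ⇒ p=161, q=9
fundamental: x₁=161, y₁=9  (since 25921 − 320·81 = 1)
k=2:  x_2 = 161·161+320·9·9 = 51841,  y_2 = 161·9+9·161 = 2898
k=3:  x_3 = 161·51841+320·9·2898 = 16692641,  y_3 = 161·2898+9·51841 = 933147
k=4:  x_4 = 161·16692641+320·9·933147 = 5374978561,  y_4 = 161·933147+9·16692641 = 300470436
k=5:  x_5 = 161·5374978561+320·9·300470436 = 1730726404001,  y_5 = 161·300470436+9·5374978561 = 96750547245

161 9
51841 2898
16692641 933147
5374978561 300470436
1730726404001 96750547245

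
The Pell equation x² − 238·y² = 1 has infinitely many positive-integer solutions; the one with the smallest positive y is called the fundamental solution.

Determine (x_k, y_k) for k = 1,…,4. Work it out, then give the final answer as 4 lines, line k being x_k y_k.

d=238: √d = [15; 2,2,1,14,1,2,2,30] (ℓ=8, even), read p_7/q_7
i=0: a=15 ⇒ p=15, q=1
…
i=3: a=1 ⇒ p=108, q=7
i=4: a=14 ⇒ p=1589, q=103
i=5: a=1 ⇒ p=1697, q=110
i=6: a=2 ⇒ p=4983, q=323
i=7: a=2 ⇒ p=11663, q=756
→ (11663, 756).  Check: 11663²=136025569, 238·756²=136025568, difference 1.
n=2: (11663,756)∘(11663,756) = (11663·11663+238·756·756, 11663·756+756·11663) = (272051137,17634456)
n=3: (272051137,17634456)∘(11663,756) = (11663·272051137+238·756·17634456, 11663·17634456+756·272051137) = (6345864809999,411341319900)
n=4: (6345864809999,411341319900)∘(11663,756) = (11663·6345864809999+238·756·411341319900, 11663·411341319900+756·6345864809999) = (148023642285985537,9594947610352944)

11663 756
272051137 17634456
6345864809999 411341319900
148023642285985537 9594947610352944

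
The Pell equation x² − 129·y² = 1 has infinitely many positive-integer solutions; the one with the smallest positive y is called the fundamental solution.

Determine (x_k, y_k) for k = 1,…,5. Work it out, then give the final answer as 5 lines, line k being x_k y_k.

16855 1484
568182049 50025640
19153416854935 1686364322916
645661681611676801 56847341275472720
21765255267976208106775 1916323872709821068284

[11; 2,1,3,1,6,1,3,1,2,22] for √129; ℓ=10 ⇒ convergent index 9
k=0  a_k=11  p_k/q_k = 11/1
k=1  a_k=2  p_k/q_k = 23/2
k=2  a_k=1  p_k/q_k = 34/3
k=3  a_k=3  p_k/q_k = 125/11
k=4  a_k=1  p_k/q_k = 159/14
…
k=6  a_k=1  p_k/q_k = 1238/109
k=7  a_k=3  p_k/q_k = 4793/422
k=8  a_k=1  p_k/q_k = 6031/531
k=9  a_k=2  p_k/q_k = 16855/1484
→ (16855, 1484).  Check: 16855²=284091025, 129·1484²=284091024, difference 1.
(16855+1484√129)^2 = 568182049 + 50025640√129
(16855+1484√129)^3 = 19153416854935 + 1686364322916√129
(16855+1484√129)^4 = 645661681611676801 + 56847341275472720√129
(16855+1484√129)^5 = 21765255267976208106775 + 1916323872709821068284√129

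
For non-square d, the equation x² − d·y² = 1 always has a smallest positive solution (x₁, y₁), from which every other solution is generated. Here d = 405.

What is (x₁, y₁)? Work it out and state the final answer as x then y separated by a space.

161 8

√405 → a₀=20, period (8,40); ℓ=2 even so k=1
step 0: (20, 1)  from 20·(1,0) + (0,1)
step 1: (161, 8)  from 8·(20,1) + (1,0)
(x₁, y₁) = (161, 8);  161² − 405·8² = 1 ✓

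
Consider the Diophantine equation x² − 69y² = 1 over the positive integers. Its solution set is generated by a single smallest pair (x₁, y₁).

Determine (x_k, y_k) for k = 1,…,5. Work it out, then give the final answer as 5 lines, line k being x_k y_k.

[8; 3,3,1,4,1,3,3,16] for √69; ℓ=8 ⇒ convergent index 7
step 0: (8, 1)  from 8·(1,0) + (0,1)
step 1: (25, 3)  from 3·(8,1) + (1,0)
step 2: (83, 10)  from 3·(25,3) + (8,1)
step 3: (108, 13)  from 1·(83,10) + (25,3)
step 4: (515, 62)  from 4·(108,13) + (83,10)
step 5: (623, 75)  from 1·(515,62) + (108,13)
step 6: (2384, 287)  from 3·(623,75) + (515,62)
step 7: (7775, 936)  from 3·(2384,287) + (623,75)
→ (7775, 936).  Check: 7775²=60450625, 69·936²=60450624, difference 1.
(x_2, y_2) = (7775·7775 + 69·936·936, 7775·936 + 936·7775) = (120901249, 14554800)
(x_3, y_3) = (7775·120901249 + 69·936·14554800, 7775·14554800 + 936·120901249) = (1880014414175, 226327139064)
(x_4, y_4) = (7775·1880014414175 + 69·936·226327139064, 7775·226327139064 + 936·1880014414175) = (29234224019520001, 3519386997890400)
(x_5, y_5) = (7775·29234224019520001 + 69·936·3519386997890400, 7775·3519386997890400 + 936·29234224019520001) = (454592181623521601375, 54726467590868580936)

7775 936
120901249 14554800
1880014414175 226327139064
29234224019520001 3519386997890400
454592181623521601375 54726467590868580936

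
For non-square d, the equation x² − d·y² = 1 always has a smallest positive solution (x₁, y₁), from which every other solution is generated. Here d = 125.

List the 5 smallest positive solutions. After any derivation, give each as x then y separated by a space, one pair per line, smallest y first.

√125 = [11; 5,1,1,5,22, …], period ℓ=5 (odd) → k=9
i=0: a=11 ⇒ p=11, q=1
i=1: a=5 ⇒ p=56, q=5
i=2: a=1 ⇒ p=67, q=6
i=3: a=1 ⇒ p=123, q=11
i=4: a=5 ⇒ p=682, q=61
i=5: a=22 ⇒ p=15127, q=1353
i=6: a=5 ⇒ p=76317, q=6826
i=7: a=1 ⇒ p=91444, q=8179
i=8: a=1 ⇒ p=167761, q=15005
i=9: a=5 ⇒ p=930249, q=83204
(x₁, y₁) = (930249, 83204);  930249² − 125·83204² = 1 ✓
k=2:  x_2 = 930249·930249+125·83204·83204 = 1730726404001,  y_2 = 930249·83204+83204·930249 = 154800875592
k=3:  x_3 = 930249·1730726404001+125·83204·154800875592 = 3220013013190122249,  y_3 = 930249·154800875592+83204·1730726404001 = 288006719437081612
k=4:  x_4 = 930249·3220013013190122249+125·83204·288006719437081612 = 5990827771012465337616001,  y_4 = 930249·288006719437081612+83204·3220013013190122249 = 535835925499096664087184
k=5:  x_5 = 930249·5990827771012465337616001+125·83204·535835925499096664087184 = 11145923086309929722690704506249,  y_5 = 930249·535835925499096664087184+83204·5990827771012465337616001 = 996921667718930338621440576020

930249 83204
1730726404001 154800875592
3220013013190122249 288006719437081612
5990827771012465337616001 535835925499096664087184
11145923086309929722690704506249 996921667718930338621440576020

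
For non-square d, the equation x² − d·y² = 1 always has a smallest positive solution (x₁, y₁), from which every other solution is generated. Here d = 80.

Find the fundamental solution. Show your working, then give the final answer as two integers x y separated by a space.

√80 = [8; 1,16, …], period ℓ=2 (even) → k=1
a_0=8:  p_0=8·1+0=8,  q_0=8·0+1=1
a_1=1:  p_1=1·8+1=9,  q_1=1·1+0=1
fundamental: x₁=9, y₁=1  (since 81 − 80·1 = 1)

9 1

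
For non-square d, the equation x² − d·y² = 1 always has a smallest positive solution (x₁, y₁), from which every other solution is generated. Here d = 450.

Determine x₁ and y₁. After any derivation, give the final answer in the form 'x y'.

19601 924

√450 → a₀=21, period (4,1,2,4,2,1,4,42); ℓ=8 even so k=7
a_0=21:  p_0=21·1+0=21,  q_0=21·0+1=1
…
a_6=1:  p_6=1·2885+1294=4179,  q_6=1·136+61=197
a_7=4:  p_7=4·4179+2885=19601,  q_7=4·197+136=924
(x₁, y₁) = (19601, 924);  19601² − 450·924² = 1 ✓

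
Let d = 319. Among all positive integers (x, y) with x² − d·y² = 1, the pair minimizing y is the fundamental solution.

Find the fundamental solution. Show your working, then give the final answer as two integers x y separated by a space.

12901780 722361

√319 = [17; 1,6,5,1,4,…,6,1,34, …], period ℓ=14 (even) → k=13
i=0: a=17 ⇒ p=17, q=1
…
i=3: a=5 ⇒ p=643, q=36
i=4: a=1 ⇒ p=768, q=43
…
i=7: a=1 ⇒ p=15628, q=875
i=8: a=3 ⇒ p=58797, q=3292
…
i=10: a=1 ⇒ p=309613, q=17335
…
i=12: a=6 ⇒ p=11102899, q=621643
i=13: a=1 ⇒ p=12901780, q=722361
fundamental: x₁=12901780, y₁=722361  (since 166455927168400 − 319·521805414321 = 1)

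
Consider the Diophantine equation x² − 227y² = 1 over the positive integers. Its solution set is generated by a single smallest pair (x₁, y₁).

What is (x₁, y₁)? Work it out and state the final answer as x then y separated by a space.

[15; 15,30] for √227; ℓ=2 ⇒ convergent index 1
i=0: a=15 ⇒ p=15, q=1
i=1: a=15 ⇒ p=226, q=15
→ (226, 15).  Check: 226²=51076, 227·15²=51075, difference 1.

226 15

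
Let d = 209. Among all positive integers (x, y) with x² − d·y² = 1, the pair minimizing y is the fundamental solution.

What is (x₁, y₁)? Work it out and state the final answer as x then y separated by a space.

46551 3220

√209 = [14; 2,5,3,2,3,5,2,28, …], period ℓ=8 (even) → k=7
k=0  a_k=14  p_k/q_k = 14/1
…
k=2  a_k=5  p_k/q_k = 159/11
k=3  a_k=3  p_k/q_k = 506/35
…
k=5  a_k=3  p_k/q_k = 4019/278
k=6  a_k=5  p_k/q_k = 21266/1471
k=7  a_k=2  p_k/q_k = 46551/3220
(x₁, y₁) = (46551, 3220);  46551² − 209·3220² = 1 ✓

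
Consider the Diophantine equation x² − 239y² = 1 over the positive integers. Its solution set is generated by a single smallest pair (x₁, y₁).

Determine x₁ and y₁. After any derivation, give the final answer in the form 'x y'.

√239 = [15; 2,5,1,2,4,15,4,2,1,5,2,30, …], period ℓ=12 (even) → k=11
k=0  a_k=15  p_k/q_k = 15/1
k=1  a_k=2  p_k/q_k = 31/2
…
k=5  a_k=4  p_k/q_k = 2489/161
k=6  a_k=15  p_k/q_k = 37907/2452
k=7  a_k=4  p_k/q_k = 154117/9969
…
k=10  a_k=5  p_k/q_k = 2847431/184185
k=11  a_k=2  p_k/q_k = 6195120/400729
fundamental: x₁=6195120, y₁=400729  (since 38379511814400 − 239·160583731441 = 1)

6195120 400729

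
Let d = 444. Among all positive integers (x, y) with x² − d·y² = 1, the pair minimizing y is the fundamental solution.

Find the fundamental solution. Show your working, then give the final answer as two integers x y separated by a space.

[21; 14,42] for √444; ℓ=2 ⇒ convergent index 1
k=0  a_k=21  p_k/q_k = 21/1
k=1  a_k=14  p_k/q_k = 295/14
(x₁, y₁) = (295, 14);  295² − 444·14² = 1 ✓

295 14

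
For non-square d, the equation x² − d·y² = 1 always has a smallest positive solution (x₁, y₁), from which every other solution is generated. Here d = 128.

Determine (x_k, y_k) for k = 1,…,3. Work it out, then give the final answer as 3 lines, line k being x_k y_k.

d=128: √d = [11; 3,5,3,22] (ℓ=4, even), read p_3/q_3
k=0  a_k=11  p_k/q_k = 11/1
k=1  a_k=3  p_k/q_k = 34/3
k=2  a_k=5  p_k/q_k = 181/16
k=3  a_k=3  p_k/q_k = 577/51
(x₁, y₁) = (577, 51);  577² − 128·51² = 1 ✓
k=2:  x_2 = 577·577+128·51·51 = 665857,  y_2 = 577·51+51·577 = 58854
k=3:  x_3 = 577·665857+128·51·58854 = 768398401,  y_3 = 577·58854+51·665857 = 67917465

577 51
665857 58854
768398401 67917465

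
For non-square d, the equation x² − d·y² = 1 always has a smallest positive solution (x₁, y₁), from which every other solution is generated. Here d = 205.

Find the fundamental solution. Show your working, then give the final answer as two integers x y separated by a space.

[14; 3,6,1,4,1,6,3,28] for √205; ℓ=8 ⇒ convergent index 7
a_0=14:  p_0=14·1+0=14,  q_0=14·0+1=1
…
a_6=6:  p_6=6·1847+1532=12614,  q_6=6·129+107=881
a_7=3:  p_7=3·12614+1847=39689,  q_7=3·881+129=2772
→ (39689, 2772).  Check: 39689²=1575216721, 205·2772²=1575216720, difference 1.

39689 2772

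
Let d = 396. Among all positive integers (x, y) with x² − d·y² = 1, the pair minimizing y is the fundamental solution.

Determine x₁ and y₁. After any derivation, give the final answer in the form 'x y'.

199 10

d=396: √d = [19; 1,8,1,38] (ℓ=4, even), read p_3/q_3
a_0=19:  p_0=19·1+0=19,  q_0=19·0+1=1
a_1=1:  p_1=1·19+1=20,  q_1=1·1+0=1
a_2=8:  p_2=8·20+19=179,  q_2=8·1+1=9
a_3=1:  p_3=1·179+20=199,  q_3=1·9+1=10
→ (199, 10).  Check: 199²=39601, 396·10²=39600, difference 1.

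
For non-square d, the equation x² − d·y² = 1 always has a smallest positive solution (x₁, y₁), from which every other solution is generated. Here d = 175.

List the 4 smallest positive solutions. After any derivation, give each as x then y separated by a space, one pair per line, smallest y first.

√175 → a₀=13, period (4,2,1,2,4,26); ℓ=6 even so k=5
i=0: a=13 ⇒ p=13, q=1
i=1: a=4 ⇒ p=53, q=4
…
i=3: a=1 ⇒ p=172, q=13
i=4: a=2 ⇒ p=463, q=35
i=5: a=4 ⇒ p=2024, q=153
→ (2024, 153).  Check: 2024²=4096576, 175·153²=4096575, difference 1.
(x_2, y_2) = (2024·2024 + 175·153·153, 2024·153 + 153·2024) = (8193151, 619344)
(x_3, y_3) = (2024·8193151 + 175·153·619344, 2024·619344 + 153·8193151) = (33165873224, 2507104359)
(x_4, y_4) = (2024·33165873224 + 175·153·2507104359, 2024·2507104359 + 153·33165873224) = (134255446617601, 10148757825888)

2024 153
8193151 619344
33165873224 2507104359
134255446617601 10148757825888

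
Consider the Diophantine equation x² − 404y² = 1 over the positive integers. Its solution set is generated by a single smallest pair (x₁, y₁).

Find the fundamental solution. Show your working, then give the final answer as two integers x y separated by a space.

201 10

√404 = [20; 10,40, …], period ℓ=2 (even) → k=1
i=0: a=20 ⇒ p=20, q=1
i=1: a=10 ⇒ p=201, q=10
→ (201, 10).  Check: 201²=40401, 404·10²=40400, difference 1.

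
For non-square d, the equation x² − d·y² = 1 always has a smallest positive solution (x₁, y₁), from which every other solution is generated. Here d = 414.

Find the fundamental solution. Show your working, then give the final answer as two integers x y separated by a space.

24335 1196

√414 → a₀=20, period (2,1,7,2,7,1,2,40); ℓ=8 even so k=7
i=0: a=20 ⇒ p=20, q=1
i=1: a=2 ⇒ p=41, q=2
i=2: a=1 ⇒ p=61, q=3
i=3: a=7 ⇒ p=468, q=23
…
i=6: a=1 ⇒ p=8444, q=415
i=7: a=2 ⇒ p=24335, q=1196
→ (24335, 1196).  Check: 24335²=592192225, 414·1196²=592192224, difference 1.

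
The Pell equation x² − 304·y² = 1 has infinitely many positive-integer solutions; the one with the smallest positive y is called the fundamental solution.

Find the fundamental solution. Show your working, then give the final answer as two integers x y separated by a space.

d=304: √d = [17; 2,3,2,1,1,1,1,1,2,3,2,34] (ℓ=12, even), read p_11/q_11
i=0: a=17 ⇒ p=17, q=1
…
i=10: a=3 ⇒ p=25177, q=1444
i=11: a=2 ⇒ p=57799, q=3315
fundamental: x₁=57799, y₁=3315  (since 3340724401 − 304·10989225 = 1)

57799 3315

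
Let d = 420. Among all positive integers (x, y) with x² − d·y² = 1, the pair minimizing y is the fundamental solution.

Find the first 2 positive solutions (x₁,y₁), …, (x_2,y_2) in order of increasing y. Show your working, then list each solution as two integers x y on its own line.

41 2
3361 164

√420 → a₀=20, period (2,40); ℓ=2 even so k=1
k=0  a_k=20  p_k/q_k = 20/1
k=1  a_k=2  p_k/q_k = 41/2
→ (41, 2).  Check: 41²=1681, 420·2²=1680, difference 1.
(41+2√420)^2 = 3361 + 164√420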